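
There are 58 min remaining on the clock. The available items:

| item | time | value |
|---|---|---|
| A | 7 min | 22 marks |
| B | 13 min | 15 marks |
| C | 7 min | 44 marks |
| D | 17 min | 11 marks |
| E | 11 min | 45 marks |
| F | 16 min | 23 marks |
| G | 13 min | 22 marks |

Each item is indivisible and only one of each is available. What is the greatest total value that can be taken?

156 marks

Check high-value combinations within 58 min:
- A+C+E+F+G: time 7+7+11+16+13=54, value 22+44+45+23+22=156
- A+B+C+E+F: time 7+13+7+11+16=54, value 22+15+44+45+23=149
- A+B+C+E+G: time 7+13+7+11+13=51, value 22+15+44+45+22=148
Best: 156 marks.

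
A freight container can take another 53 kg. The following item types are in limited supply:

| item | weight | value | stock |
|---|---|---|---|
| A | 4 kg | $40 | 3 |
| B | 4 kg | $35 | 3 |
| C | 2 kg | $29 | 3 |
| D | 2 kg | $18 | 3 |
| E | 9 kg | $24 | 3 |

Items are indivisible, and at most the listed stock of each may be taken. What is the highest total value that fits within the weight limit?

$396

Best selections within weight 53 and stock limits:
- 3×A + 3×B + 3×C + 2×D + 2×E: weight 52, value 396
- 3×A + 3×B + 3×C + 3×D + 1×E: weight 45, value 390
- 3×A + 3×B + 2×C + 3×D + 2×E: weight 52, value 385
- 3×A + 2×B + 3×C + 3×D + 2×E: weight 50, value 379
Best: $396.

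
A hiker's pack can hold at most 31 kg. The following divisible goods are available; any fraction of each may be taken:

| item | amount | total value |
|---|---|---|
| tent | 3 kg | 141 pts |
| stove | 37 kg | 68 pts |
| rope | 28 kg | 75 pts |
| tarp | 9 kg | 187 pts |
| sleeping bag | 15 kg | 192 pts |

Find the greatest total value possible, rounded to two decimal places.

Take in order of value per unit:
- tent (141/3 per unit): all 3 → value 141, running total 141.00
- tarp (187/9 per unit): all 9 → value 187, running total 328.00
- sleeping bag (192/15 per unit): all 15 → value 192, running total 520.00
- rope (75/28 per unit): 4 of 28 → value 4×75/28 = 10.7143, running total 530.71
Total 530.71.

530.71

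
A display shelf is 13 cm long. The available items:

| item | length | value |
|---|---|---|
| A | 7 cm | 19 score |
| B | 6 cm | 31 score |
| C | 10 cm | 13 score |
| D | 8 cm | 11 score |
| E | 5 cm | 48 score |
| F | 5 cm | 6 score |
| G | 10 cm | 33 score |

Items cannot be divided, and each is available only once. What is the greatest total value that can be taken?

Check high-value combinations within 13 cm:
- B+E: length 6+5=11, value 31+48=79
- A+E: length 7+5=12, value 19+48=67
- D+E: length 8+5=13, value 11+48=59
- E+F: length 5+5=10, value 48+6=54
Best: 79 score.

79 score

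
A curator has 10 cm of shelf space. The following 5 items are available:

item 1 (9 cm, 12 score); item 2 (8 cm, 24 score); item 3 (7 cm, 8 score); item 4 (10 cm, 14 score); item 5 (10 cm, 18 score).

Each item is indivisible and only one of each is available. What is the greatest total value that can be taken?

24 score

Check high-value combinations within 10 cm:
- item 2: length 8, value 24
- item 5: length 10, value 18
- item 4: length 10, value 14
Best: 24 score.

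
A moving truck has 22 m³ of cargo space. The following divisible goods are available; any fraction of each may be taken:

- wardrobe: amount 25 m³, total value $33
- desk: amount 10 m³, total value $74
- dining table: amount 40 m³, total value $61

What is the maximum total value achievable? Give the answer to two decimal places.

92.30

Take in order of value per unit:
- desk (74/10 per unit): all 10 → value 74, running total 74.00
- dining table (61/40 per unit): 12 of 40 → value 12×61/40 = 18.3000, running total 92.30
Total 92.30.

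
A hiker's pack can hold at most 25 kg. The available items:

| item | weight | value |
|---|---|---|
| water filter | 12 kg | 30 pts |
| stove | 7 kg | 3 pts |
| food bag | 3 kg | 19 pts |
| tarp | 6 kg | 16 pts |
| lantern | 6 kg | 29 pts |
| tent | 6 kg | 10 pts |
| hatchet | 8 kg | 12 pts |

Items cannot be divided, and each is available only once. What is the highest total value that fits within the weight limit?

78 pts

Check high-value combinations within 25 kg:
- water filter+food bag+lantern: weight 12+3+6=21, value 30+19+29=78
- food bag+tarp+lantern+hatchet: weight 3+6+6+8=23, value 19+16+29+12=76
- water filter+tarp+lantern: weight 12+6+6=24, value 30+16+29=75
- food bag+tarp+lantern+tent: weight 3+6+6+6=21, value 19+16+29+10=74
- food bag+lantern+tent+hatchet: weight 3+6+6+8=23, value 19+29+10+12=70
Best: 78 pts.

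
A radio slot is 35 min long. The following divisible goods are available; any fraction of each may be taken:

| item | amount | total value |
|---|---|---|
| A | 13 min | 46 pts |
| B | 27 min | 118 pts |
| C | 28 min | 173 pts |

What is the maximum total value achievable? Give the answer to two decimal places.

Take in order of value per unit:
- C (173/28 per unit): all 28 → value 173, running total 173.00
- B (118/27 per unit): 7 of 27 → value 7×118/27 = 30.5926, running total 203.59
Total 203.59.

203.59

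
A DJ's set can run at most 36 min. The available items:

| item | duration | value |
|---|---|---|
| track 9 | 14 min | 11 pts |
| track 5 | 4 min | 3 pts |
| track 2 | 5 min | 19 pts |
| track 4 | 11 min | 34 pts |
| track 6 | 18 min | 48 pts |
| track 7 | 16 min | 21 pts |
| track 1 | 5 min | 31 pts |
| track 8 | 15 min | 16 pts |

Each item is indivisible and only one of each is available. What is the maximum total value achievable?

This is a 0/1 knapsack; check combinations near the capacity.
- track 4+track 6+track 1: duration 11+18+5=34, value 34+48+31=113
- track 5+track 2+track 6+track 1: duration 4+5+18+5=32, value 3+19+48+31=101
- track 2+track 4+track 6: duration 5+11+18=34, value 19+34+48=101
- track 2+track 4+track 1+track 8: duration 5+11+5+15=36, value 19+34+31+16=100
Best: 113 pts.

113 pts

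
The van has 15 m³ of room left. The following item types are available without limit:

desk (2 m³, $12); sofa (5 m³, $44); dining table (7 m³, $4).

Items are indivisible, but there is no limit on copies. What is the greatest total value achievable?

$132

Best value-per-unit is sofa at 44/5, and filling with it alone uses volume 3×5=15. No mix of the others beats 3×44 = 132.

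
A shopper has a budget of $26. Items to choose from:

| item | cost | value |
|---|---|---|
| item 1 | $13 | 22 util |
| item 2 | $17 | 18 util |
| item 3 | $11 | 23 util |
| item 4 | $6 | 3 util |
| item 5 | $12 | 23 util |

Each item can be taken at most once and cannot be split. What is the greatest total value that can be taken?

46 util

Check high-value combinations within $26:
- item 3+item 5: cost 11+12=23, value 23+23=46
- item 1+item 3: cost 13+11=24, value 22+23=45
- item 1+item 5: cost 13+12=25, value 22+23=45
Best: 46 util.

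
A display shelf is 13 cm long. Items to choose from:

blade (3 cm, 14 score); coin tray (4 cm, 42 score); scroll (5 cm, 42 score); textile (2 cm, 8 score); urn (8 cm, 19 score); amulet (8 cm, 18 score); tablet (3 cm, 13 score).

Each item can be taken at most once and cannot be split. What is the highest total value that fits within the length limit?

98 score

Check high-value combinations within 13 cm:
- blade+coin tray+scroll: length 3+4+5=12, value 14+42+42=98
- coin tray+scroll+tablet: length 4+5+3=12, value 42+42+13=97
- coin tray+scroll+textile: length 4+5+2=11, value 42+42+8=92
- coin tray+scroll: length 4+5=9, value 42+42=84
- blade+coin tray+textile+tablet: length 3+4+2+3=12, value 14+42+8+13=77
Best: 98 score.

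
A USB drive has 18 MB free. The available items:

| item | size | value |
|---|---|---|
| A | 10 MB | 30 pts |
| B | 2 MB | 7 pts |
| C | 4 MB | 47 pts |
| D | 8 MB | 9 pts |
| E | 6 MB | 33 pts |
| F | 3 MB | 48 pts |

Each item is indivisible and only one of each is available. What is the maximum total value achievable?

This is a 0/1 knapsack; check combinations near the capacity.
- B+C+E+F: size 2+4+6+3=15, value 7+47+33+48=135
- C+E+F: size 4+6+3=13, value 47+33+48=128
- A+C+F: size 10+4+3=17, value 30+47+48=125
- B+C+D+F: size 2+4+8+3=17, value 7+47+9+48=111
- C+D+F: size 4+8+3=15, value 47+9+48=104
Best: 135 pts.

135 pts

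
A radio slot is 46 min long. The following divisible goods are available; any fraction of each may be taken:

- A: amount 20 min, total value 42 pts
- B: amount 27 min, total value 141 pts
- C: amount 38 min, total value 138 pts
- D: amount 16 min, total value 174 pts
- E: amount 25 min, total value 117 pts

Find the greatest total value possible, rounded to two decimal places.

Take in order of value per unit:
- D (174/16 per unit): all 16 → value 174, running total 174.00
- B (141/27 per unit): all 27 → value 141, running total 315.00
- E (117/25 per unit): 3 of 25 → value 3×117/25 = 14.0400, running total 329.04
Total 329.04.

329.04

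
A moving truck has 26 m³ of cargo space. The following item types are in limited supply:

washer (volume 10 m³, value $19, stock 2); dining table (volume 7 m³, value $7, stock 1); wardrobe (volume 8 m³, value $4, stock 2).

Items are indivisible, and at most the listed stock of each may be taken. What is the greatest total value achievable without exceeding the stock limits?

$38

Best selections within volume 26 and stock limits:
- 2×washer: volume 20, value 38
- 1×washer + 1×dining table + 1×wardrobe: volume 25, value 30
- 1×washer + 2×wardrobe: volume 26, value 27
- 1×washer + 1×dining table: volume 17, value 26
Best: $38.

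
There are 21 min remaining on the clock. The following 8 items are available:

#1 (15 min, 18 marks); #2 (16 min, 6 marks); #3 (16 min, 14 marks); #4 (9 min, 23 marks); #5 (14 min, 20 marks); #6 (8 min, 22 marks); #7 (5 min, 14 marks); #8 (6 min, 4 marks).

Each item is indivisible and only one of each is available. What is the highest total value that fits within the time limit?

45 marks

Check high-value combinations within 21 min:
- #4+#6: time 9+8=17, value 23+22=45
- #4+#7+#8: time 9+5+6=20, value 23+14+4=41
- #6+#7+#8: time 8+5+6=19, value 22+14+4=40
- #4+#7: time 9+5=14, value 23+14=37
- #6+#7: time 8+5=13, value 22+14=36
Best: 45 marks.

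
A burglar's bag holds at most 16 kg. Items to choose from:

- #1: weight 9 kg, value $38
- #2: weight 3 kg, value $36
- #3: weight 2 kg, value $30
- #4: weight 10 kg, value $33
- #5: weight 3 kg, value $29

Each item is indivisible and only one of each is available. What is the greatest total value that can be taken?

Check high-value combinations within 16 kg:
- #1+#2+#3: weight 9+3+2=14, value 38+36+30=104
- #1+#2+#5: weight 9+3+3=15, value 38+36+29=103
- #2+#3+#4: weight 3+2+10=15, value 36+30+33=99
- #2+#4+#5: weight 3+10+3=16, value 36+33+29=98
Best: $104.

$104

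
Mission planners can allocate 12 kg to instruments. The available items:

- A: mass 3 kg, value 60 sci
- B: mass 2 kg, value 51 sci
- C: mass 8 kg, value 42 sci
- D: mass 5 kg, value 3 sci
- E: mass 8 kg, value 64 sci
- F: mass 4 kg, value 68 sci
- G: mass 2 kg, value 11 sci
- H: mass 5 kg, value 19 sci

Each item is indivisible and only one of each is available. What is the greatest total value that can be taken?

Check high-value combinations within 12 kg:
- A+B+F+G: mass 3+2+4+2=11, value 60+51+68+11=190
- A+B+F: mass 3+2+4=9, value 60+51+68=179
- A+F+H: mass 3+4+5=12, value 60+68+19=147
- A+B+G+H: mass 3+2+2+5=12, value 60+51+11+19=141
- A+F+G: mass 3+4+2=9, value 60+68+11=139
Best: 190 sci.

190 sci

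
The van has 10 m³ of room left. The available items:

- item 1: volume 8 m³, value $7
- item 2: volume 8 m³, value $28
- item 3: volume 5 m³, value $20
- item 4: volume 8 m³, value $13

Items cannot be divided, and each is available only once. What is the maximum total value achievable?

Check high-value combinations within 10 m³:
- item 2: volume 8, value 28
- item 3: volume 5, value 20
- item 4: volume 8, value 13
Best: $28.

$28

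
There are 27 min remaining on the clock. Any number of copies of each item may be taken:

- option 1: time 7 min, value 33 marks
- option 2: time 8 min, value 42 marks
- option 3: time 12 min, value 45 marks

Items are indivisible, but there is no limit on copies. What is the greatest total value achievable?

126 marks

Best value-per-unit is option 2 at 42/8, and filling with it alone uses time 3×8=24. No mix of the others beats 3×42 = 126.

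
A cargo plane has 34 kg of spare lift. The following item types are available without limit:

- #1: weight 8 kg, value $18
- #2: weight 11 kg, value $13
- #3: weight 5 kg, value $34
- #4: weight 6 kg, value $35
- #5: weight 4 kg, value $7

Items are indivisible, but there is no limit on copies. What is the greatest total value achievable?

Best value-per-unit is #3 at 34/5; filling with it alone gives 6×34 = 204.
Optimal mix: 6×#3 + 1×#5 → weight 34, value 211.

$211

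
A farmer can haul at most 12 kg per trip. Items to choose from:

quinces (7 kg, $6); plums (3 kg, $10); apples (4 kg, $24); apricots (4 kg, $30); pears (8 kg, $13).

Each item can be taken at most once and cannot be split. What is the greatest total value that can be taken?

$64

Check high-value combinations within 12 kg:
- plums+apples+apricots: weight 3+4+4=11, value 10+24+30=64
- apples+apricots: weight 4+4=8, value 24+30=54
- apricots+pears: weight 4+8=12, value 30+13=43
Best: $64.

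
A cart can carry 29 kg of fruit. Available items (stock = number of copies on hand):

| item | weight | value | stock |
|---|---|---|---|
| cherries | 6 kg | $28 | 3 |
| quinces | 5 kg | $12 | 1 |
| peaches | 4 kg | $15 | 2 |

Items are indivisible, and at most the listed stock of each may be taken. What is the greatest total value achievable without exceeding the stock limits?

$114

Best selections within weight 29 and stock limits:
- 3×cherries + 2×peaches: weight 26, value 114
- 3×cherries + 1×quinces + 1×peaches: weight 27, value 111
- 3×cherries + 1×peaches: weight 22, value 99
Best: $114.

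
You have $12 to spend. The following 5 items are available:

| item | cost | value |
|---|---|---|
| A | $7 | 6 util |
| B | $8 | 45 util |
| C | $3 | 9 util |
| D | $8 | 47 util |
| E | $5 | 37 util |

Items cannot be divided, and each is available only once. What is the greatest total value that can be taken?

56 util

Check high-value combinations within $12:
- C+D: cost 3+8=11, value 9+47=56
- B+C: cost 8+3=11, value 45+9=54
- D: cost 8, value 47
- C+E: cost 3+5=8, value 9+37=46
Best: 56 util.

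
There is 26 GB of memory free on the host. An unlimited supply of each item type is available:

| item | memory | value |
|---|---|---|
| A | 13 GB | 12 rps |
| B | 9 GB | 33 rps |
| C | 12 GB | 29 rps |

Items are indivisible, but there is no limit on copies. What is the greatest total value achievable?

Best value-per-unit is B at 33/9, and filling with it alone uses memory 2×9=18. No mix of the others beats 2×33 = 66.

66 rps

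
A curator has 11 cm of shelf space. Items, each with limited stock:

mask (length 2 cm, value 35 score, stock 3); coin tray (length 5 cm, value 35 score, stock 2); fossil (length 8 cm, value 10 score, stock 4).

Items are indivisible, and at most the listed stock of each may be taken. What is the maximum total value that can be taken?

Top feasible selections:
- 3×mask + 1×coin tray: length 11, value 140
- 3×mask: length 6, value 105
- 2×mask + 1×coin tray: length 9, value 105
Best: 140 score.

140 score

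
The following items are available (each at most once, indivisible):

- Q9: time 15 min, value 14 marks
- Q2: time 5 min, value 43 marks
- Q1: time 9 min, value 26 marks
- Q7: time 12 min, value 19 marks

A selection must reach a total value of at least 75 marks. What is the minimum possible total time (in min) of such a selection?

Subsets with value ≥ 75, sorted by total time:
- Q2+Q1+Q7: time 26, value 88
- Q9+Q2+Q1: time 29, value 83
Minimum time: 26 min.

26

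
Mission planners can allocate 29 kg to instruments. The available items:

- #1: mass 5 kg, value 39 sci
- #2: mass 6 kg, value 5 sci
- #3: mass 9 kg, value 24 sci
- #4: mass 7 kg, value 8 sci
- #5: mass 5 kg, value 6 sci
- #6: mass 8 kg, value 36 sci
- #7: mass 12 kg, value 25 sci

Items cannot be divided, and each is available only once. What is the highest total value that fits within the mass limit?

107 sci

This is a 0/1 knapsack; check combinations near the capacity.
- #1+#3+#4+#6: mass 5+9+7+8=29, value 39+24+8+36=107
- #1+#3+#5+#6: mass 5+9+5+8=27, value 39+24+6+36=105
- #1+#2+#3+#6: mass 5+6+9+8=28, value 39+5+24+36=104
Best: 107 sci.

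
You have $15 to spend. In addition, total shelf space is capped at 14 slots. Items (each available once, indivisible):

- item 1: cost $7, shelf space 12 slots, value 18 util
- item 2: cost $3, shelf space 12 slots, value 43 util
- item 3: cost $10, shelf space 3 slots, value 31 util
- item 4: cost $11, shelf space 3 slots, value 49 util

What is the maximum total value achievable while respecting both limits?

49 util

Feasible sets respecting both limits:
- item 4: cost 11, shelf space 3, value 49
- item 2: cost 3, shelf space 12, value 43
- item 3: cost 10, shelf space 3, value 31
- item 1: cost 7, shelf space 12, value 18
Best: 49 util.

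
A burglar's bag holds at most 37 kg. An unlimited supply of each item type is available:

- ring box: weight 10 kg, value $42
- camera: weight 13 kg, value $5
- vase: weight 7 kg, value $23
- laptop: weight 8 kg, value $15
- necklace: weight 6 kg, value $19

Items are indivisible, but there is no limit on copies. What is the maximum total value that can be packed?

Best value-per-unit is ring box at 42/10; filling with it alone gives 3×42 = 126.
Optimal mix: 3×ring box + 1×vase → weight 37, value 149.

$149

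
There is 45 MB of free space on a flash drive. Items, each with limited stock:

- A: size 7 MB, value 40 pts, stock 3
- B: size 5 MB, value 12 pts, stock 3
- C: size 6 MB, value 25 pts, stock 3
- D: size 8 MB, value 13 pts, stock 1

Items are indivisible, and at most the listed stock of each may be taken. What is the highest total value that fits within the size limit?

Best selections within size 45 and stock limits:
- 3×A + 1×B + 3×C: size 44, value 207
- 3×A + 3×C: size 39, value 195
- 3×A + 2×B + 2×C: size 43, value 194
- 3×A + 2×C + 1×D: size 41, value 183
Best: 207 pts.

207 pts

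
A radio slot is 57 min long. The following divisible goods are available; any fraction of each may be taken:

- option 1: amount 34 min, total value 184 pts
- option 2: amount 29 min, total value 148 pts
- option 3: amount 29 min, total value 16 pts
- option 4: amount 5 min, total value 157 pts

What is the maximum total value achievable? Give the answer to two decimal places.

Take in order of value per unit:
- option 4 (157/5 per unit): all 5 → value 157, running total 157.00
- option 1 (184/34 per unit): all 34 → value 184, running total 341.00
- option 2 (148/29 per unit): 18 of 29 → value 18×148/29 = 91.8621, running total 432.86
Total 432.86.

432.86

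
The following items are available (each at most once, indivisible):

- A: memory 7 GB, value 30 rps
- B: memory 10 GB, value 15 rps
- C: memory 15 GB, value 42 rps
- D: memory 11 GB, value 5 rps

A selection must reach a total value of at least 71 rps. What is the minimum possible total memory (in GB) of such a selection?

Subsets with value ≥ 71, sorted by total memory:
- A+C: memory 22, value 72
- A+B+C: memory 32, value 87
Minimum memory: 22 GB.

22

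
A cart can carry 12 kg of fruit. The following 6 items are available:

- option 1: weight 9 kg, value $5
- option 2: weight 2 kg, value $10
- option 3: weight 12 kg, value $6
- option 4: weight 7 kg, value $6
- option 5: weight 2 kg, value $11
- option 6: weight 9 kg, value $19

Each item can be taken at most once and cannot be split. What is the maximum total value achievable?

$30

Check high-value combinations within 12 kg:
- option 5+option 6: weight 2+9=11, value 11+19=30
- option 2+option 6: weight 2+9=11, value 10+19=29
- option 2+option 4+option 5: weight 2+7+2=11, value 10+6+11=27
- option 2+option 5: weight 2+2=4, value 10+11=21
- option 6: weight 9, value 19
Best: $30.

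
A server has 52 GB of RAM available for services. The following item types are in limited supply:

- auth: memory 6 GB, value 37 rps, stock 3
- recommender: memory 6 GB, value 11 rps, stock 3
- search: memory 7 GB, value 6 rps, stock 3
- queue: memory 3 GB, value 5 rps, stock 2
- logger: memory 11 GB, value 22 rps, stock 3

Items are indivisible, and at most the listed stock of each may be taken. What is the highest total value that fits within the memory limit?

177 rps

Best selections within memory 52 and stock limits:
- 3×auth + 3×logger: memory 51, value 177
- 3×auth + 2×recommender + 2×logger: memory 52, value 177
- 3×auth + 1×recommender + 2×queue + 2×logger: memory 52, value 176
- 3×auth + 1×recommender + 1×queue + 2×logger: memory 49, value 171
Best: 177 rps.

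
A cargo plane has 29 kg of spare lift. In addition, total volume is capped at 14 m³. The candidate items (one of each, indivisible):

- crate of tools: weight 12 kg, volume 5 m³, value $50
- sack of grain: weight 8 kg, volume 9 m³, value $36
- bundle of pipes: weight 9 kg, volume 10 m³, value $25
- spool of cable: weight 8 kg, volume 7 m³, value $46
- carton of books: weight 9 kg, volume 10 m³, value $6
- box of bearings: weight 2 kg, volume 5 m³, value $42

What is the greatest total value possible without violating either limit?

Feasible sets respecting both limits:
- crate of tools+spool of cable: weight 20, volume 12, value 96
- crate of tools+box of bearings: weight 14, volume 10, value 92
- spool of cable+box of bearings: weight 10, volume 12, value 88
- crate of tools+sack of grain: weight 20, volume 14, value 86
Best: $96.

$96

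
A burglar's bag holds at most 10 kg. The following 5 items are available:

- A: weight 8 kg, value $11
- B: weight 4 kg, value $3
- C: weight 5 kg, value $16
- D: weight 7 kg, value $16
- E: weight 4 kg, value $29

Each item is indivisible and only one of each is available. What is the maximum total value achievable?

This is a 0/1 knapsack; check combinations near the capacity.
- C+E: weight 5+4=9, value 16+29=45
- B+E: weight 4+4=8, value 3+29=32
- E: weight 4, value 29
- B+C: weight 4+5=9, value 3+16=19
- C: weight 5, value 16
Best: $45.

$45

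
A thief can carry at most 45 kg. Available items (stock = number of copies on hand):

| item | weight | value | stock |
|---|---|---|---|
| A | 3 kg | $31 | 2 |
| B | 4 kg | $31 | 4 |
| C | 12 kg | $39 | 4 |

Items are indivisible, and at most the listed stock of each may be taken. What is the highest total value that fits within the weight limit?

Top feasible selections:
- 2×A + 3×B + 2×C: weight 42, value 233
- 1×A + 4×B + 2×C: weight 43, value 233
- 2×A + 4×B + 1×C: weight 34, value 225
- 2×A + 2×B + 2×C: weight 38, value 202
Best: $233.

$233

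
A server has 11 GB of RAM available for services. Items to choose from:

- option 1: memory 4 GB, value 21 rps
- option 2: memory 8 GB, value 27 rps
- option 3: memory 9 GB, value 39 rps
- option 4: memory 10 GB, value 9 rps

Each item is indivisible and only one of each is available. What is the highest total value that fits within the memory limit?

39 rps

This is a 0/1 knapsack; check combinations near the capacity.
- option 3: memory 9, value 39
- option 2: memory 8, value 27
- option 1: memory 4, value 21
Best: 39 rps.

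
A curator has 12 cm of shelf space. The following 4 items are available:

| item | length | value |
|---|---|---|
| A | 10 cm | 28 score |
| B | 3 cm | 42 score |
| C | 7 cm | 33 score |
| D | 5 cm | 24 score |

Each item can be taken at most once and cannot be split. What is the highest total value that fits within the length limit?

Check high-value combinations within 12 cm:
- B+C: length 3+7=10, value 42+33=75
- B+D: length 3+5=8, value 42+24=66
- C+D: length 7+5=12, value 33+24=57
- B: length 3, value 42
- C: length 7, value 33
Best: 75 score.

75 score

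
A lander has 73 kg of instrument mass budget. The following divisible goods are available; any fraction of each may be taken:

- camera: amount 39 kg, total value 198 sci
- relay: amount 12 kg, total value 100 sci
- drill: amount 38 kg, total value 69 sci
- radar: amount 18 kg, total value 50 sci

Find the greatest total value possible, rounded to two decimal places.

355.26

Take in order of value per unit:
- relay (100/12 per unit): all 12 → value 100, running total 100.00
- camera (198/39 per unit): all 39 → value 198, running total 298.00
- radar (50/18 per unit): all 18 → value 50, running total 348.00
- drill (69/38 per unit): 4 of 38 → value 4×69/38 = 7.2632, running total 355.26
Total 355.26.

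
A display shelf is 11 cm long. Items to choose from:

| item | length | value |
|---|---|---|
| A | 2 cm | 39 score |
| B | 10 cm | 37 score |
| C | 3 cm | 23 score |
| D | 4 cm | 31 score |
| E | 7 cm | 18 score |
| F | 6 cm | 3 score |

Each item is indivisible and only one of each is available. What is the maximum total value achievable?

93 score

Check high-value combinations within 11 cm:
- A+C+D: length 2+3+4=9, value 39+23+31=93
- A+D: length 2+4=6, value 39+31=70
- A+C+F: length 2+3+6=11, value 39+23+3=65
- A+C: length 2+3=5, value 39+23=62
- A+E: length 2+7=9, value 39+18=57
Best: 93 score.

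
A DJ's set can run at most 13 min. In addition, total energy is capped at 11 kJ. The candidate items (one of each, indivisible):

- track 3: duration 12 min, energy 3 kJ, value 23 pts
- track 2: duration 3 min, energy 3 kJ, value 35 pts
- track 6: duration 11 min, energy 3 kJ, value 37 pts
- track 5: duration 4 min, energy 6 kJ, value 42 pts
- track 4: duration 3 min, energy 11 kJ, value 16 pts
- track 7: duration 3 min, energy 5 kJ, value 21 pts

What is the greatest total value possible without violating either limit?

77 pts

Feasible sets respecting both limits:
- track 2+track 5: duration 7, energy 9, value 77
- track 5+track 7: duration 7, energy 11, value 63
- track 2+track 7: duration 6, energy 8, value 56
Best: 77 pts.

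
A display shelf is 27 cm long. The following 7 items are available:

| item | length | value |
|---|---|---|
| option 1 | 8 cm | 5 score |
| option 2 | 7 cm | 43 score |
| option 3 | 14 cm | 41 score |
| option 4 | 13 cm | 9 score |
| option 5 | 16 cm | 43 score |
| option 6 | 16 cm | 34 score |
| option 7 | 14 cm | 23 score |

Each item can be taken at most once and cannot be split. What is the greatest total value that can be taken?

Check high-value combinations within 27 cm:
- option 2+option 5: length 7+16=23, value 43+43=86
- option 2+option 3: length 7+14=21, value 43+41=84
- option 2+option 6: length 7+16=23, value 43+34=77
- option 2+option 7: length 7+14=21, value 43+23=66
- option 2+option 4: length 7+13=20, value 43+9=52
Best: 86 score.

86 score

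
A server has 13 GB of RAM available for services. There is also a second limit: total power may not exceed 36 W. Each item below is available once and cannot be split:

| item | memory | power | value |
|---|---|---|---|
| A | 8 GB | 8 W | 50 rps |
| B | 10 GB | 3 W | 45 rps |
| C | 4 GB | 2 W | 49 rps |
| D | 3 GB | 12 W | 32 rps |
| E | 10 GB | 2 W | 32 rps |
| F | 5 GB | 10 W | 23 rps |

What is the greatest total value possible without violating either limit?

Feasible sets respecting both limits:
- C+D+F: memory 12, power 24, value 104
- A+C: memory 12, power 10, value 99
- A+D: memory 11, power 20, value 82
- C+D: memory 7, power 14, value 81
Best: 104 rps.

104 rps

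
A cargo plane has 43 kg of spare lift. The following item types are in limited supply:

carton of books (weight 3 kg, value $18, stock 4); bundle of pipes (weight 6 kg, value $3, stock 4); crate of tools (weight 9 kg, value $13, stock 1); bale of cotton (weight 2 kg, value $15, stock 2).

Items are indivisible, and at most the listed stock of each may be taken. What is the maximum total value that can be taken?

Top feasible selections:
- 4×carton of books + 3×bundle of pipes + 1×crate of tools + 2×bale of cotton: weight 43, value 124
- 4×carton of books + 2×bundle of pipes + 1×crate of tools + 2×bale of cotton: weight 37, value 121
- 4×carton of books + 1×bundle of pipes + 1×crate of tools + 2×bale of cotton: weight 31, value 118
- 4×carton of books + 1×crate of tools + 2×bale of cotton: weight 25, value 115
Best: $124.

$124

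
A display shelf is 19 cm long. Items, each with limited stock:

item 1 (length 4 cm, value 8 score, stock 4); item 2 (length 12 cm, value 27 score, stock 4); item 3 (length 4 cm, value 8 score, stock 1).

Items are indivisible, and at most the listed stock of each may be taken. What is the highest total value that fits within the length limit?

Top feasible selections:
- 1×item 2 + 1×item 3: length 16, value 35
- 1×item 1 + 1×item 2: length 16, value 35
- 3×item 1 + 1×item 3: length 16, value 32
- 4×item 1: length 16, value 32
Best: 35 score.

35 score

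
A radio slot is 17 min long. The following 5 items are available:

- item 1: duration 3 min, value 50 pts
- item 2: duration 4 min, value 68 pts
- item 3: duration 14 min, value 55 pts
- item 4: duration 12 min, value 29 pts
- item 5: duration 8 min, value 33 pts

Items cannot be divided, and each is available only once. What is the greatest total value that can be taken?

151 pts

Check high-value combinations within 17 min:
- item 1+item 2+item 5: duration 3+4+8=15, value 50+68+33=151
- item 1+item 2: duration 3+4=7, value 50+68=118
- item 1+item 3: duration 3+14=17, value 50+55=105
- item 2+item 5: duration 4+8=12, value 68+33=101
- item 2+item 4: duration 4+12=16, value 68+29=97
Best: 151 pts.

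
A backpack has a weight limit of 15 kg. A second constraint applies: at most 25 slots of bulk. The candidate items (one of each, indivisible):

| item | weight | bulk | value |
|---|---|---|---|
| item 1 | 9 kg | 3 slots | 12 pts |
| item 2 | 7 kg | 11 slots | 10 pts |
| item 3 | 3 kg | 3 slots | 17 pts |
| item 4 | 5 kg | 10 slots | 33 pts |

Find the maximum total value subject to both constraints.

60 pts

Feasible sets respecting both limits:
- item 2+item 3+item 4: weight 15, bulk 24, value 60
- item 3+item 4: weight 8, bulk 13, value 50
- item 1+item 4: weight 14, bulk 13, value 45
Best: 60 pts.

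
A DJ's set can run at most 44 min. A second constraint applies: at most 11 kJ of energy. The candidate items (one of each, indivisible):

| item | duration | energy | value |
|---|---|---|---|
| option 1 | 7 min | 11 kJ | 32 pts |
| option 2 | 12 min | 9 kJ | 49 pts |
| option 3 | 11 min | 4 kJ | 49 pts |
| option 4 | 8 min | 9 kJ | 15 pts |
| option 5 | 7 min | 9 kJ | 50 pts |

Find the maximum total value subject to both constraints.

50 pts

Feasible sets respecting both limits:
- option 5: duration 7, energy 9, value 50
- option 2: duration 12, energy 9, value 49
- option 3: duration 11, energy 4, value 49
- option 1: duration 7, energy 11, value 32
Best: 50 pts.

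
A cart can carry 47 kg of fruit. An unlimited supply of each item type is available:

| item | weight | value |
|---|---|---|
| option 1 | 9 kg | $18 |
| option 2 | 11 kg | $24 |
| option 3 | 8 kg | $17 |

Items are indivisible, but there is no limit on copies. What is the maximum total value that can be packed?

$100

Best value-per-unit is option 2 at 24/11; filling with it alone gives 4×24 = 96.
Optimal mix: 1×option 1 + 2×option 2 + 2×option 3 → weight 47, value 100.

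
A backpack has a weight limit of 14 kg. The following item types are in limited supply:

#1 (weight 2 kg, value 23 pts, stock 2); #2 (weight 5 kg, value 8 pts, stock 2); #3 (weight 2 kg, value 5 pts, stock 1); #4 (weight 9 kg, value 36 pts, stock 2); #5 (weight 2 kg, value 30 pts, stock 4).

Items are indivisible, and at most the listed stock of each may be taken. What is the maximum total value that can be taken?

Top feasible selections:
- 2×#1 + 1×#3 + 4×#5: weight 14, value 171
- 2×#1 + 4×#5: weight 12, value 166
- 1×#1 + 1×#3 + 4×#5: weight 12, value 148
Best: 171 pts.

171 pts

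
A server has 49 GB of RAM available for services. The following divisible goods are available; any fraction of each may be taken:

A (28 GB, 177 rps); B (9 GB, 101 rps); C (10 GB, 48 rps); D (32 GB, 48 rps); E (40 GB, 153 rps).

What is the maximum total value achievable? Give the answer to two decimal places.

333.65

Take in order of value per unit:
- B (101/9 per unit): all 9 → value 101, running total 101.00
- A (177/28 per unit): all 28 → value 177, running total 278.00
- C (48/10 per unit): all 10 → value 48, running total 326.00
- E (153/40 per unit): 2 of 40 → value 2×153/40 = 7.6500, running total 333.65
Total 333.65.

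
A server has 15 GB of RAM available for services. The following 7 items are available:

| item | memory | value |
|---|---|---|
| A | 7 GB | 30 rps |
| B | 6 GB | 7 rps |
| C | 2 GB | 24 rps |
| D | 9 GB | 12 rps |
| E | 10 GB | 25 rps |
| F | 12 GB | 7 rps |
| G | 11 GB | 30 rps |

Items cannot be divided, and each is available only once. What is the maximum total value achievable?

61 rps

Check high-value combinations within 15 GB:
- A+B+C: memory 7+6+2=15, value 30+7+24=61
- A+C: memory 7+2=9, value 30+24=54
- C+G: memory 2+11=13, value 24+30=54
- C+E: memory 2+10=12, value 24+25=49
- A+B: memory 7+6=13, value 30+7=37
Best: 61 rps.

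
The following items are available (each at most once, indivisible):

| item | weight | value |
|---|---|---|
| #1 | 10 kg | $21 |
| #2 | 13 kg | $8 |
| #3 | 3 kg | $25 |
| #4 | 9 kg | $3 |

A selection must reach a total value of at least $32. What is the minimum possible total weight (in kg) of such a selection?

Subsets with value ≥ 32, sorted by total weight:
- #1+#3: weight 13, value 46
- #2+#3: weight 16, value 33
- #1+#3+#4: weight 22, value 49
Minimum weight: 13 kg.

13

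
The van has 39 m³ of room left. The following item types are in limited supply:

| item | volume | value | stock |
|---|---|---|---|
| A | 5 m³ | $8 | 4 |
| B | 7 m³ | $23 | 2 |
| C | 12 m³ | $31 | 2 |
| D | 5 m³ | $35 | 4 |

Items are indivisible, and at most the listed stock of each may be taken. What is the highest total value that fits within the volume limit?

$194

Best selections within volume 39 and stock limits:
- 1×B + 1×C + 4×D: volume 39, value 194
- 1×A + 2×B + 4×D: volume 39, value 194
Best: $194.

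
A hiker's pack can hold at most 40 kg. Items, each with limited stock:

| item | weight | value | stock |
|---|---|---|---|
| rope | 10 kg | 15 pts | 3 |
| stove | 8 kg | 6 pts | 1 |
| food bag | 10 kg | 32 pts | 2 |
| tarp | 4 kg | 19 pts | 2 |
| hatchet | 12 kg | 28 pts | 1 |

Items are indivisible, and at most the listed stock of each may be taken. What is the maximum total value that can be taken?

130 pts

Best selections within weight 40 and stock limits:
- 2×food bag + 2×tarp + 1×hatchet: weight 40, value 130
- 1×rope + 2×food bag + 2×tarp: weight 38, value 117
Best: 130 pts.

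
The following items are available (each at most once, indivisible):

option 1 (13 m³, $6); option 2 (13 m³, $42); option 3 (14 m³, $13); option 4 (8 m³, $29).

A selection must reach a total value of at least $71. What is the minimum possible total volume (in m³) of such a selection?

21

Subsets with value ≥ 71, sorted by total volume:
- option 2+option 4: volume 21, value 71
- option 1+option 2+option 4: volume 34, value 77
Minimum volume: 21 m³.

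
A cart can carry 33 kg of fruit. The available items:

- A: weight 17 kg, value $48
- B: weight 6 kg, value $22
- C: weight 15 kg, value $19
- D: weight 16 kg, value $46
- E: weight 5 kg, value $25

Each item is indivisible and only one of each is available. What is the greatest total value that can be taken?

Check high-value combinations within 33 kg:
- A+B+E: weight 17+6+5=28, value 48+22+25=95
- A+D: weight 17+16=33, value 48+46=94
- B+D+E: weight 6+16+5=27, value 22+46+25=93
- A+E: weight 17+5=22, value 48+25=73
- D+E: weight 16+5=21, value 46+25=71
Best: $95.

$95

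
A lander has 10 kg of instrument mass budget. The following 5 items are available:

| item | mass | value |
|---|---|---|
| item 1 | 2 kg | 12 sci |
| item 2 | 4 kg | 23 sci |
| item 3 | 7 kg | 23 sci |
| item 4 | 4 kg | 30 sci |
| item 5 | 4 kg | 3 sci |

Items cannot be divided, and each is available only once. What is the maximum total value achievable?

This is a 0/1 knapsack; check combinations near the capacity.
- item 1+item 2+item 4: mass 2+4+4=10, value 12+23+30=65
- item 2+item 4: mass 4+4=8, value 23+30=53
- item 1+item 4+item 5: mass 2+4+4=10, value 12+30+3=45
Best: 65 sci.

65 sci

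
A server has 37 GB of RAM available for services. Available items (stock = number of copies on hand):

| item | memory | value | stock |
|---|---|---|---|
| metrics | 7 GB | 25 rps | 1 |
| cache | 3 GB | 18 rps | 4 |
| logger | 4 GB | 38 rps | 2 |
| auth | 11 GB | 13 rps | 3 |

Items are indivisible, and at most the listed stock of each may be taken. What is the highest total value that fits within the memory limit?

173 rps

Top feasible selections:
- 1×metrics + 4×cache + 2×logger: memory 27, value 173
- 1×metrics + 3×cache + 2×logger + 1×auth: memory 35, value 168
- 4×cache + 2×logger + 1×auth: memory 31, value 161
- 1×metrics + 3×cache + 2×logger: memory 24, value 155
Best: 173 rps.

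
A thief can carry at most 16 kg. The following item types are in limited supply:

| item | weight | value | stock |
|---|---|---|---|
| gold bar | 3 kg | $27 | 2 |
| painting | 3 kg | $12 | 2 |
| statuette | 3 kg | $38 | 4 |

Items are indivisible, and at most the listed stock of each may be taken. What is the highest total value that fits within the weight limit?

$179

Best selections within weight 16 and stock limits:
- 1×gold bar + 4×statuette: weight 15, value 179
- 2×gold bar + 3×statuette: weight 15, value 168
Best: $179.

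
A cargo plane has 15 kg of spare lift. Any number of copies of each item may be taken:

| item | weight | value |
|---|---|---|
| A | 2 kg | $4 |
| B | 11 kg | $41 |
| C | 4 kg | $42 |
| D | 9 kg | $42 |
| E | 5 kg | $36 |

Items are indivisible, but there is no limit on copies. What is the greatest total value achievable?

Best value-per-unit is C at 42/4; filling with it alone gives 3×42 = 126.
Optimal mix: 1×A + 3×C → weight 14, value 130.

$130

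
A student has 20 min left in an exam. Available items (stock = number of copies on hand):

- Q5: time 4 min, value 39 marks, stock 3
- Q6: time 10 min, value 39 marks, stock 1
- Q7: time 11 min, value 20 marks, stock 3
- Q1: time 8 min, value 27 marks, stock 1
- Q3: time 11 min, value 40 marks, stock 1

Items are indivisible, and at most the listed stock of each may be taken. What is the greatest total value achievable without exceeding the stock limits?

Best selections within time 20 and stock limits:
- 3×Q5 + 1×Q1: time 20, value 144
- 2×Q5 + 1×Q3: time 19, value 118
- 3×Q5: time 12, value 117
- 2×Q5 + 1×Q6: time 18, value 117
Best: 144 marks.

144 marks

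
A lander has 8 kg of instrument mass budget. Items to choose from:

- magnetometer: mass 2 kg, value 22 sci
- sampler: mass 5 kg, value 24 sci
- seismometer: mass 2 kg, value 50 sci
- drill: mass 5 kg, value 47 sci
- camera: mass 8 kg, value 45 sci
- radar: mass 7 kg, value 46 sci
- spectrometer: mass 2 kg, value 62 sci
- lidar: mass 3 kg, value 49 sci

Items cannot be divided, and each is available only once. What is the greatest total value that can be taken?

161 sci

Check high-value combinations within 8 kg:
- seismometer+spectrometer+lidar: mass 2+2+3=7, value 50+62+49=161
- magnetometer+seismometer+spectrometer: mass 2+2+2=6, value 22+50+62=134
- magnetometer+spectrometer+lidar: mass 2+2+3=7, value 22+62+49=133
- magnetometer+seismometer+lidar: mass 2+2+3=7, value 22+50+49=121
- seismometer+spectrometer: mass 2+2=4, value 50+62=112
Best: 161 sci.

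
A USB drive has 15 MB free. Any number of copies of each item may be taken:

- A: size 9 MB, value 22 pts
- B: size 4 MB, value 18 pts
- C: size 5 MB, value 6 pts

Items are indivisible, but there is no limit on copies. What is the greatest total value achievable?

Best value-per-unit is B at 18/4, and filling with it alone uses size 3×4=12. No mix of the others beats 3×18 = 54.

54 pts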